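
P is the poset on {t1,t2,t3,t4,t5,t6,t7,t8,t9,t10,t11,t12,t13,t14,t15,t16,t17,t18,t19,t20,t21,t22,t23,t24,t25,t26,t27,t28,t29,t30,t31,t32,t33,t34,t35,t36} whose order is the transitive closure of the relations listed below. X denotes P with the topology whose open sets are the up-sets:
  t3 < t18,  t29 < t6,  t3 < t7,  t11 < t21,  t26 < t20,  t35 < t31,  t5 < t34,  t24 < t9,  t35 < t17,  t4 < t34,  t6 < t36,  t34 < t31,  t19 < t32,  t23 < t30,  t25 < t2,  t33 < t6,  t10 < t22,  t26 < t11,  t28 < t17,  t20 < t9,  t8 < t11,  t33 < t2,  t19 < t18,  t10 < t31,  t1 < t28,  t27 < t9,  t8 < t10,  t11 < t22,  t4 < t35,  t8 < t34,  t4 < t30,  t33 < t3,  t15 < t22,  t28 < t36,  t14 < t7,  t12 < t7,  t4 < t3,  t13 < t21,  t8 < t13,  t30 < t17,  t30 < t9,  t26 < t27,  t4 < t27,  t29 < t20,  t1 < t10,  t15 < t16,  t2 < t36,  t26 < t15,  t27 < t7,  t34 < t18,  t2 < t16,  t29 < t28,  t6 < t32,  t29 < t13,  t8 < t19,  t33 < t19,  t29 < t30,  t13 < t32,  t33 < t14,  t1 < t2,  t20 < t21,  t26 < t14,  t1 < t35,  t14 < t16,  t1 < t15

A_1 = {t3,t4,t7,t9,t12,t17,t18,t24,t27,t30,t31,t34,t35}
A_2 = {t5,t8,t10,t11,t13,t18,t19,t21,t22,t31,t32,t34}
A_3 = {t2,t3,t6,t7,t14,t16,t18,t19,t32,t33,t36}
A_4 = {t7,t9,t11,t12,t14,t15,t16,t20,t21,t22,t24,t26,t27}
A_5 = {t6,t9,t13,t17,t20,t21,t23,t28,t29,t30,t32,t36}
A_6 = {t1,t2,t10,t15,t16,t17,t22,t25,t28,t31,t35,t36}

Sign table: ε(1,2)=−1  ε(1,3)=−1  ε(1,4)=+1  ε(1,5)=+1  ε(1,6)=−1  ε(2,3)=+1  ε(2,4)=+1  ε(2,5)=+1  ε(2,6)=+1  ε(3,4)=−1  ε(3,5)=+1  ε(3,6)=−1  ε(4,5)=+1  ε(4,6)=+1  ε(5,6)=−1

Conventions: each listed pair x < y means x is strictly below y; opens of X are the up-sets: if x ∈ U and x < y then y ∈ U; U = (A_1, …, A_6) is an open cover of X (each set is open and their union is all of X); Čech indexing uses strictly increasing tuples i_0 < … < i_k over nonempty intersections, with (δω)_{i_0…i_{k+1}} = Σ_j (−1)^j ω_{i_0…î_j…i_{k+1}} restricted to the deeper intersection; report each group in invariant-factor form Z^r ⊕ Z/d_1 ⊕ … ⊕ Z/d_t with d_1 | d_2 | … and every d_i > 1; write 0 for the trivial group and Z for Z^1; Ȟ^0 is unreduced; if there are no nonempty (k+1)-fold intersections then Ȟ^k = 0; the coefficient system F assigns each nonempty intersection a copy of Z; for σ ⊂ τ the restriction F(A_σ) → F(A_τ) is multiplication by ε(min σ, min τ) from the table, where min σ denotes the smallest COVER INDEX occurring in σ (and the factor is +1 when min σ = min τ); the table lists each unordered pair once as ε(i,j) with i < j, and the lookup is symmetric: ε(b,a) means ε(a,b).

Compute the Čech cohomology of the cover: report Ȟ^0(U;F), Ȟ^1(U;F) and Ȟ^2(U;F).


intersection data:
  A12={t18,t31,t34} A13={t3,t7,t18} A14={t7,t9,t12,t24,t27} A15={t9,t17,t30} A16={t17,t31,t35} A23={t18,t19,t32} A24={t11,t21,t22} A25={t13,t21,t32} A26={t10,t22,t31} A34={t7,t14,t16} A35={t6,t32,t36} A36={t2,t16,t36} A45={t9,t20,t21} A46={t15,t16,t22} A56={t17,t28,t36}
  A123={t18} A126={t31} A134={t7} A145={t9} A156={t17} A235={t32} A245={t21} A246={t22} A346={t16} A356={t36}
C dims 6,15,10; δ0: rk 6, SNF 1^5·2; δ1: rk 9, SNF 1^9
Ȟ^0 = (6 − 6) − 0 = 0, so Ȟ^0 ≅ 0
Ȟ^1 = (15 − 9) − 6 = 0 plus torsion [2], so Ȟ^1 ≅ Z/2
Ȟ^2 = (10 − 0) − 9 = 1, so Ȟ^2 ≅ Z

Ȟ^0 = 0, Ȟ^1 = Z/2 and Ȟ^2 = Z


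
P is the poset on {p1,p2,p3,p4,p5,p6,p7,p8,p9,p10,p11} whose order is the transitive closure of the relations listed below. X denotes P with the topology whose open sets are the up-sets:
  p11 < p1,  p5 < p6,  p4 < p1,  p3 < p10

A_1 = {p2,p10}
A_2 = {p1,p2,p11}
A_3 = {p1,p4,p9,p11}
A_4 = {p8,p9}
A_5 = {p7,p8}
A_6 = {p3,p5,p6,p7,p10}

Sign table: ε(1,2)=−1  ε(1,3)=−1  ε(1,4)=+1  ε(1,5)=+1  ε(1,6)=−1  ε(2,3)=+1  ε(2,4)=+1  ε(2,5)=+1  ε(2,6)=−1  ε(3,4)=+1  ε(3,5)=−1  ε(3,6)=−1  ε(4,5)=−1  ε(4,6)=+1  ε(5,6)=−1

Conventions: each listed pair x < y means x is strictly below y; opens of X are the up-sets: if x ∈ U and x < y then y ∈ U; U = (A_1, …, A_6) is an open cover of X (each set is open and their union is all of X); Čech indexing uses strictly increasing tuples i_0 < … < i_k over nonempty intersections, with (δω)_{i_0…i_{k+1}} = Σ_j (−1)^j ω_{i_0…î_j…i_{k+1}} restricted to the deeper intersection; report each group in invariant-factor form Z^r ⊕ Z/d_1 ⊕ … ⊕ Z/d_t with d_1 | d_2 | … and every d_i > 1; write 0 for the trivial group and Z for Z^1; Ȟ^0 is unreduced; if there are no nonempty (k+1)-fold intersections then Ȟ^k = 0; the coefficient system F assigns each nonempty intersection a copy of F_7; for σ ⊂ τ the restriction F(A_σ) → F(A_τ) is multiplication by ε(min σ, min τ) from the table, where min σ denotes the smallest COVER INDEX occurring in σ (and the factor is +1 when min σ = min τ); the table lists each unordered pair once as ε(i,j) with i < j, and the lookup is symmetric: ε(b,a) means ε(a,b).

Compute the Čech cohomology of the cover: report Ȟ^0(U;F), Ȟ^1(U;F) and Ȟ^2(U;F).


Ȟ^0(U;F) ≅ Z/7; Ȟ^1(U;F) ≅ Z/7; Ȟ^2(U;F) ≅ 0

nerve simplices:
  A12={p2} A16={p10} A23={p1,p11} A34={p9} A45={p8} A56={p7}
C dims 6,6; δ0: rk_F7 5
degree 0: 6−5−0 = 1 → Ȟ^0 ≅ Z/7
degree 1: 6−0−5 = 1 → Ȟ^1 ≅ Z/7
degree 2: 0−0−0 = 0 → Ȟ^2 ≅ 0


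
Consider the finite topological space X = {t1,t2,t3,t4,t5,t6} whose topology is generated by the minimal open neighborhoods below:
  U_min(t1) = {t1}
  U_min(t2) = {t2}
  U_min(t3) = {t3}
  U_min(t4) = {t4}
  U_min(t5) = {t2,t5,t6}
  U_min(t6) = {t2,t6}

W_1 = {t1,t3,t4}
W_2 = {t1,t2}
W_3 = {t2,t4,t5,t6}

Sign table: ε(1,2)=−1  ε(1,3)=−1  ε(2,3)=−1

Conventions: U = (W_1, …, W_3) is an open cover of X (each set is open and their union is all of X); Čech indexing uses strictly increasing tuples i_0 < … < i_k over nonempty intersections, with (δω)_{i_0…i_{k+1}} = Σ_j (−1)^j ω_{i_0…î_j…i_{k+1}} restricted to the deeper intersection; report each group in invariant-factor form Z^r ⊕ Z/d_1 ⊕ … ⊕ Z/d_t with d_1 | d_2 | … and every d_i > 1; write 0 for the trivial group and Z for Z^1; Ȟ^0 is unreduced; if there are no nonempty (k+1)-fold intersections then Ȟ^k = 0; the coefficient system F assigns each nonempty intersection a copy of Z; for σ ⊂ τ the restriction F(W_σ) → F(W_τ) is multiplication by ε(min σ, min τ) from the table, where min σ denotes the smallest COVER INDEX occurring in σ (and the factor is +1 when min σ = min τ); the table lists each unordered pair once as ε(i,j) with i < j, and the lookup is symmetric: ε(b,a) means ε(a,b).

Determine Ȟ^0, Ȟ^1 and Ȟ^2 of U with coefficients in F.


Ȟ^0 ≅ 0, Ȟ^1 ≅ Z/2, Ȟ^2 ≅ 0

nerve of the cover:
  W12={t1} W13={t4} W23={t2}
C dims 3,3; δ0: rk 3, SNF 1^2·2
Ȟ^0 = (3 − 3) − 0 = 0, so Ȟ^0 ≅ 0
Ȟ^1 = (3 − 0) − 3 = 0 plus torsion [2], so Ȟ^1 ≅ Z/2
Ȟ^2 = (0 − 0) − 0 = 0, so Ȟ^2 ≅ 0


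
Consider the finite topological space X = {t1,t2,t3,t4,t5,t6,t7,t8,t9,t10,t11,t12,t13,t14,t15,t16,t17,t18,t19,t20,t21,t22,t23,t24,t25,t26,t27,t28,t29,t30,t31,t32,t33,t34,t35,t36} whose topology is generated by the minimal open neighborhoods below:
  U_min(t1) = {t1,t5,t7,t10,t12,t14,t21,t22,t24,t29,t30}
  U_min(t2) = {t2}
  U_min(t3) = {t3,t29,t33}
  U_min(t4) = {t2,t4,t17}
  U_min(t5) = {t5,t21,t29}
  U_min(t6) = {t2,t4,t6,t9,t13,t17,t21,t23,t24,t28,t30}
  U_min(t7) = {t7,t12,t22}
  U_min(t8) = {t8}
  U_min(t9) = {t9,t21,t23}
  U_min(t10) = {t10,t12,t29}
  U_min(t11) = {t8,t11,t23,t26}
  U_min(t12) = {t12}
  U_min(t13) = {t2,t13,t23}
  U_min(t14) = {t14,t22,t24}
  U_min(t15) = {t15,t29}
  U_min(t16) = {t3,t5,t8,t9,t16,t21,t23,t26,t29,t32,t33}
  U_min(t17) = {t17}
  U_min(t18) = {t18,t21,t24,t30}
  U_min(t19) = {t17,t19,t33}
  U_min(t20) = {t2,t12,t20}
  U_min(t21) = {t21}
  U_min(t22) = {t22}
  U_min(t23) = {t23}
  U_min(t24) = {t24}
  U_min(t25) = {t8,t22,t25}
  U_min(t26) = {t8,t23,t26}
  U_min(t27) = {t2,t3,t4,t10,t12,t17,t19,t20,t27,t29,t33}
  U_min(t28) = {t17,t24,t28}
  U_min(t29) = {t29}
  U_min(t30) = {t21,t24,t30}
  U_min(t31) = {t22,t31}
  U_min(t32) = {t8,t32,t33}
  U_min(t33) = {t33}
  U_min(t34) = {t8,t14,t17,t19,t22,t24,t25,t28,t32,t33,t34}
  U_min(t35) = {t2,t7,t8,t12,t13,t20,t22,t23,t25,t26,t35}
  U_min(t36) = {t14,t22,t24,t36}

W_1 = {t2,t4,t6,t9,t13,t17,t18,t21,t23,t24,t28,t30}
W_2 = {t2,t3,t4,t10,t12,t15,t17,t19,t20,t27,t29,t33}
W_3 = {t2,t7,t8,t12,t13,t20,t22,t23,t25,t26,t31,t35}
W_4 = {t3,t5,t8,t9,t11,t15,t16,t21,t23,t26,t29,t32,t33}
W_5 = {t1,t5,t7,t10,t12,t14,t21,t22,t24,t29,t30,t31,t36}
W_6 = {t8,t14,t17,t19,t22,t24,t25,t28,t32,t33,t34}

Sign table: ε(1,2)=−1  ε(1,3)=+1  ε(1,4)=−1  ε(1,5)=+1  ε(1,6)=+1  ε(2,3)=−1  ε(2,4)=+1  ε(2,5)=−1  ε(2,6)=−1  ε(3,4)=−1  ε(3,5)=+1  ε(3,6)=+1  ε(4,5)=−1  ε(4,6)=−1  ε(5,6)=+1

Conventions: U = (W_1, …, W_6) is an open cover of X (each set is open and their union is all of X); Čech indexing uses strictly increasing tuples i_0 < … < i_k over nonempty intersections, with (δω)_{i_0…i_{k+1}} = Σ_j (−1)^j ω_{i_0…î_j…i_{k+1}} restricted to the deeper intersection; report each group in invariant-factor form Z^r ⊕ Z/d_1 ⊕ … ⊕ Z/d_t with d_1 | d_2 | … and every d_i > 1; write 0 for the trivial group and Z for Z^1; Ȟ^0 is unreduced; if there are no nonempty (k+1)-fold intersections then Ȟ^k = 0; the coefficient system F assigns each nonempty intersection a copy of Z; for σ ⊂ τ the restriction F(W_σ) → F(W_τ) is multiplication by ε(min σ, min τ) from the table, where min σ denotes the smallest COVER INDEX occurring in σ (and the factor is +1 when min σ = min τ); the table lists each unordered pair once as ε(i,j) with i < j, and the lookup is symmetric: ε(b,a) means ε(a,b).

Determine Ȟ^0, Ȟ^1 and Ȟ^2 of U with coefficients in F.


Ȟ^0 = Z, Ȟ^1 = 0, Ȟ^2 = Z/2

nerve of the cover:
  W12={t2,t4,t17} W13={t2,t13,t23} W14={t9,t21,t23} W15={t21,t24,t30} W16={t17,t24,t28} W23={t2,t12,t20} W24={t3,t15,t29,t33} W25={t10,t12,t29} W26={t17,t19,t33} W34={t8,t23,t26} W35={t7,t12,t22,t31} W36={t8,t22,t25} W45={t5,t21,t29} W46={t8,t32,t33} W56={t14,t22,t24}
  W123={t2} W126={t17} W134={t23} W145={t21} W156={t24} W235={t12} W245={t29} W246={t33} W346={t8} W356={t22}
C dims 6,15,10; δ0: rk 5, SNF 1^5; δ1: rk 10, SNF 1^9·2
Ȟ^0 = (6 − 5) − 0 = 1, so Ȟ^0 ≅ Z
Ȟ^1 = (15 − 10) − 5 = 0, so Ȟ^1 ≅ 0
Ȟ^2 = (10 − 0) − 10 = 0 plus torsion [2], so Ȟ^2 ≅ Z/2


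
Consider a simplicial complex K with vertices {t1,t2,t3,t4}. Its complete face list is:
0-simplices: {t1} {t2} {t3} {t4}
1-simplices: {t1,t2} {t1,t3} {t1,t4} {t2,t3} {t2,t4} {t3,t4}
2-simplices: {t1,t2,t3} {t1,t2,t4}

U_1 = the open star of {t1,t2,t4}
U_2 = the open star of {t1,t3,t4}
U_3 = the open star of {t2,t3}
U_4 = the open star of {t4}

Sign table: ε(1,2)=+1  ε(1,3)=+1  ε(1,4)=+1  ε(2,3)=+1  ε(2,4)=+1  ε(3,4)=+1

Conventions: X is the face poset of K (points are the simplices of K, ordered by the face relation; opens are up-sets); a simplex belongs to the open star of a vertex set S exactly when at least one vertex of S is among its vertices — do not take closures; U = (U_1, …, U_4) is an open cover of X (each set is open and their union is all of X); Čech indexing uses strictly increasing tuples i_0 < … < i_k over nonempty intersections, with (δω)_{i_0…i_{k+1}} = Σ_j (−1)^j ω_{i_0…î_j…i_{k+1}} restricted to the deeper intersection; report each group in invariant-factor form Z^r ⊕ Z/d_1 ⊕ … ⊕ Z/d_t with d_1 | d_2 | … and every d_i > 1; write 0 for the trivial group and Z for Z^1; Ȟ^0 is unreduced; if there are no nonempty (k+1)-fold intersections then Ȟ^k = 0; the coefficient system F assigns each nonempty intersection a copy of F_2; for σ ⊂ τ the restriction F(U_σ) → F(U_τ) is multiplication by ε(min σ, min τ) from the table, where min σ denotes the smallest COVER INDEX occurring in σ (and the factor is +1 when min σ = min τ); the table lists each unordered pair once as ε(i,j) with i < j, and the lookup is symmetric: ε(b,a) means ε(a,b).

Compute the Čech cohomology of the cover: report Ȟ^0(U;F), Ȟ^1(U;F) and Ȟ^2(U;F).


Ȟ^0(U;F) ≅ Z/2, Ȟ^1(U;F) ≅ 0, Ȟ^2(U;F) ≅ 0

nerve simplices:
  U1={{t1},{t2},{t4},{t1,t2},{t1,t3},{t1,t4},{t2,t3},{t2,t4},{t3,t4},{t1,t2,t3},{t1,t2,t4}} U2={{t1},{t3},{t4},{t1,t2},{t1,t3},{t1,t4},{t2,t3},{t2,t4},{t3,t4},{t1,t2,t3},{t1,t2,t4}} U3={{t2},{t3},{t1,t2},{t1,t3},{t2,t3},{t2,t4},{t3,t4},{t1,t2,t3},{t1,t2,t4}} U4={{t4},{t1,t4},{t2,t4},{t3,t4},{t1,t2,t4}}
  U12={{t1},{t4},{t1,t2},{t1,t3},{t1,t4},{t2,t3},{t2,t4},{t3,t4},{t1,t2,t3},{t1,t2,t4}} U13={{t2},{t1,t2},{t1,t3},{t2,t3},{t2,t4},{t3,t4},{t1,t2,t3},{t1,t2,t4}} U14={{t4},{t1,t4},{t2,t4},{t3,t4},{t1,t2,t4}} U23={{t3},{t1,t2},{t1,t3},{t2,t3},{t2,t4},{t3,t4},{t1,t2,t3},{t1,t2,t4}} U24={{t4},{t1,t4},{t2,t4},{t3,t4},{t1,t2,t4}} U34={{t2,t4},{t3,t4},{t1,t2,t4}}
  U123={{t1,t2},{t1,t3},{t2,t3},{t2,t4},{t3,t4},{t1,t2,t3},{t1,t2,t4}} U124={{t4},{t1,t4},{t2,t4},{t3,t4},{t1,t2,t4}} U134={{t2,t4},{t3,t4},{t1,t2,t4}} U234={{t2,t4},{t3,t4},{t1,t2,t4}}
  U1234={{t2,t4},{t3,t4},{t1,t2,t4}}
C dims 4,6,4,1; δ0: rk_F2 3; δ1: rk_F2 3; δ2: rk_F2 1
degree 0: 4−3−0 = 1 → Ȟ^0 ≅ Z/2
degree 1: 6−3−3 = 0 → Ȟ^1 ≅ 0
degree 2: 4−1−3 = 0 → Ȟ^2 ≅ 0


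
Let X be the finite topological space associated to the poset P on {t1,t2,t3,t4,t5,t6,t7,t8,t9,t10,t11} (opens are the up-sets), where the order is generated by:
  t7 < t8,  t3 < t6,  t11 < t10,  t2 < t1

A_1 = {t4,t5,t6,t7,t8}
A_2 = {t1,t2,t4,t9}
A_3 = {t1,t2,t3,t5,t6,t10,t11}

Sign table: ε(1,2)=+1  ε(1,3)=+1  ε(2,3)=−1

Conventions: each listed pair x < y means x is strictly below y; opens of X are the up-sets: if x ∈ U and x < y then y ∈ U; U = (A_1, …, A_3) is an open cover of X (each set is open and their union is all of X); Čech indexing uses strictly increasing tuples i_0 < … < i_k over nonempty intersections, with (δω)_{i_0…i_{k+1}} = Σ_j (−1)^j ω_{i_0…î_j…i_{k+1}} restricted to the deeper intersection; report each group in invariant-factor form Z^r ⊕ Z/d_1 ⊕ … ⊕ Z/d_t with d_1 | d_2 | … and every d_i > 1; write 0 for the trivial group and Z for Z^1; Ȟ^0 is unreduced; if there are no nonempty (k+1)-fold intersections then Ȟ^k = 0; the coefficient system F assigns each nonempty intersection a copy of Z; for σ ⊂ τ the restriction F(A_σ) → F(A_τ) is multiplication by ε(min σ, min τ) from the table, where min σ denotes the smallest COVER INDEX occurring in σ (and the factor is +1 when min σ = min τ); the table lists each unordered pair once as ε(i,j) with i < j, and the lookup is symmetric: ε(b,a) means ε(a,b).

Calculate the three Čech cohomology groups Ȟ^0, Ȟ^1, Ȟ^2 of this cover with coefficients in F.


nerve simplices:
  A12={t4} A13={t5,t6} A23={t1,t2}
C dims 3,3; δ0: rk 3, SNF 1^2·2
degree 0: 3−3−0 = 0 → Ȟ^0 ≅ 0
degree 1: 3−0−3 = 0 plus torsion [2] → Ȟ^1 ≅ Z/2
degree 2: 0−0−0 = 0 → Ȟ^2 ≅ 0

Ȟ^0 ≅ 0; Ȟ^1 ≅ Z/2; Ȟ^2 ≅ 0


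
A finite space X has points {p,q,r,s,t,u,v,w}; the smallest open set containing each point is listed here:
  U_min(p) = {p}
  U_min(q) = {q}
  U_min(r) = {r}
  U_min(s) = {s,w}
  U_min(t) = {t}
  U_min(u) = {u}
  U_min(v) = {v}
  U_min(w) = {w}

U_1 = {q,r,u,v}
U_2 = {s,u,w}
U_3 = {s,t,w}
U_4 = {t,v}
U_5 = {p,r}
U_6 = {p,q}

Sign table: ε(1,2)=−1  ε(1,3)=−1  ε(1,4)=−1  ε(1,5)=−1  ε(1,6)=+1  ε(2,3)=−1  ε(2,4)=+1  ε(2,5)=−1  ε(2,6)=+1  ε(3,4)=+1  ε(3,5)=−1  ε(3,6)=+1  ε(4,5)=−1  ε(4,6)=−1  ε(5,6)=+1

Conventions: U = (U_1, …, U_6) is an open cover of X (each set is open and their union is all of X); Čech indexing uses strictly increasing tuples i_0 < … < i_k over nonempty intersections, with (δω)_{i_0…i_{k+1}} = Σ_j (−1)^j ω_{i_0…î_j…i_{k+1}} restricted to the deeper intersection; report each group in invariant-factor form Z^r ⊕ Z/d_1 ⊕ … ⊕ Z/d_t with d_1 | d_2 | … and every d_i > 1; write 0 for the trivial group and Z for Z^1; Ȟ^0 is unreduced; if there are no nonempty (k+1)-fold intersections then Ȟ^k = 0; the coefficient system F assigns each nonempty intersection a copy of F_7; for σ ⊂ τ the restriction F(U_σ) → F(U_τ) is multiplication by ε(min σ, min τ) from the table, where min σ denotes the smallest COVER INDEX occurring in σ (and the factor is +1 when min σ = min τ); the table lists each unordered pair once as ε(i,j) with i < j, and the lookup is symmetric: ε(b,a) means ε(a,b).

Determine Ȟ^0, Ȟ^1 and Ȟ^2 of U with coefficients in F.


Ȟ^0 = 0, Ȟ^1 = Z/7, Ȟ^2 = 0

nonempty intersections:
  U12={u} U14={v} U15={r} U16={q} U23={s,w} U34={t} U56={p}
C dims 6,7; δ0: rk_F7 6
Ȟ^0: (6−6)−0=0 ⇒ 0
Ȟ^1: (7−0)−6=1 ⇒ Z/7
Ȟ^2: (0−0)−0=0 ⇒ 0


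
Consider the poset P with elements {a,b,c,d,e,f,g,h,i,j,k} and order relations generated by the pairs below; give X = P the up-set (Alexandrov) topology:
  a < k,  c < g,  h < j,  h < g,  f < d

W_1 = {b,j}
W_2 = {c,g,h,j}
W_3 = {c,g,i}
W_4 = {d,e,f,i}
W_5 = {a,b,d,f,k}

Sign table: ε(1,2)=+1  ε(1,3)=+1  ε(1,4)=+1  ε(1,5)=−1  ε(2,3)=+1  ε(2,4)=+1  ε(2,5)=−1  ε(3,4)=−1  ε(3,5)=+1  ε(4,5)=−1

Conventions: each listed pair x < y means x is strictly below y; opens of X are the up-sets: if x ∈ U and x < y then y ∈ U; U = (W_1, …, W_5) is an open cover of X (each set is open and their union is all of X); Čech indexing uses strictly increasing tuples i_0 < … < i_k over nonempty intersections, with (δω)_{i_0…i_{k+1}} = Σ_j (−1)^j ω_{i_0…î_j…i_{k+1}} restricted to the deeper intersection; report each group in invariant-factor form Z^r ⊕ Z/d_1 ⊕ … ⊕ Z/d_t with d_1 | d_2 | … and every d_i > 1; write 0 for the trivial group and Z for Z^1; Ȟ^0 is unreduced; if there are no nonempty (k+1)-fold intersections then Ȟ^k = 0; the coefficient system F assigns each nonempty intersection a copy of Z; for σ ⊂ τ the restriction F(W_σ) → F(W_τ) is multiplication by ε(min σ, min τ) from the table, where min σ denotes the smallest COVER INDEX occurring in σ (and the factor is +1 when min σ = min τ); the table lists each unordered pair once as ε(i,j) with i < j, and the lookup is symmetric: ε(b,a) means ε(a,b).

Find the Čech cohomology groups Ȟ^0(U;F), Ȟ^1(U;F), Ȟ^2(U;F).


nerve simplices:
  W12={j} W15={b} W23={c,g} W34={i} W45={d,f}
C dims 5,5; δ0: rk 5, SNF 1^4·2
degree 0: 5−5−0 = 0 → Ȟ^0 ≅ 0
degree 1: 5−0−5 = 0 plus torsion [2] → Ȟ^1 ≅ Z/2
degree 2: 0−0−0 = 0 → Ȟ^2 ≅ 0

Ȟ^0(U;F) ≅ 0; Ȟ^1(U;F) ≅ Z/2; Ȟ^2(U;F) ≅ 0


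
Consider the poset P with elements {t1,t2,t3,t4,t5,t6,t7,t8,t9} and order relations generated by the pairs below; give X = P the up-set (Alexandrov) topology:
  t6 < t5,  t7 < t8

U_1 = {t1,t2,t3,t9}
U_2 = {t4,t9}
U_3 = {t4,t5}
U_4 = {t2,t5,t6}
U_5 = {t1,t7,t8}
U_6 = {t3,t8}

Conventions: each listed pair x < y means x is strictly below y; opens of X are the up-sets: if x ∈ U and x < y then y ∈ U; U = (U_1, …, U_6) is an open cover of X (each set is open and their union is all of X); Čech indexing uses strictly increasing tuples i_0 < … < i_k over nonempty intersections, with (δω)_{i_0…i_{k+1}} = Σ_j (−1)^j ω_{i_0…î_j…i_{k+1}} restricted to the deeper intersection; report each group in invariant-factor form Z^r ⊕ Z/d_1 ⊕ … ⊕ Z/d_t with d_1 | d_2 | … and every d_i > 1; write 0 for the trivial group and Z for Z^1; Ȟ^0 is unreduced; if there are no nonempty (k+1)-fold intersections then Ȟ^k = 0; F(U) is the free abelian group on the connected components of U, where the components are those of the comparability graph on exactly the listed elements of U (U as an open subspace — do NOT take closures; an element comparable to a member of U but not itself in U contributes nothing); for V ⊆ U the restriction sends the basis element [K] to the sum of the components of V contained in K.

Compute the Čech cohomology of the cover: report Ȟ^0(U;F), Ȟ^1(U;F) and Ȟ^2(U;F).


cover nerve:
  U12={t9} U14={t2} U15={t1} U16={t3} U23={t4} U34={t5} U56={t8}
components per intersection:
  U1: {t1} {t2} {t3} {t9}
  U2: {t4} {t9}
  U3: {t4} {t5}
  U4: {t2} {t5,t6}
  U5: {t1} {t7,t8}
  U6: {t3} {t8}
  U12: {t9}
  U14: {t2}
  U15: {t1}
  U16: {t3}
  U23: {t4}
  U34: {t5}
  U56: {t8}
C dims 14,7; δ0: rk 7, SNF 1^7
Ȟ^0: (14−7)−0=7 ⇒ Z^7
Ȟ^1: (7−0)−7=0 ⇒ 0
Ȟ^2: (0−0)−0=0 ⇒ 0

Ȟ^0(U;F) ≅ Z^7; Ȟ^1(U;F) ≅ 0; Ȟ^2(U;F) ≅ 0


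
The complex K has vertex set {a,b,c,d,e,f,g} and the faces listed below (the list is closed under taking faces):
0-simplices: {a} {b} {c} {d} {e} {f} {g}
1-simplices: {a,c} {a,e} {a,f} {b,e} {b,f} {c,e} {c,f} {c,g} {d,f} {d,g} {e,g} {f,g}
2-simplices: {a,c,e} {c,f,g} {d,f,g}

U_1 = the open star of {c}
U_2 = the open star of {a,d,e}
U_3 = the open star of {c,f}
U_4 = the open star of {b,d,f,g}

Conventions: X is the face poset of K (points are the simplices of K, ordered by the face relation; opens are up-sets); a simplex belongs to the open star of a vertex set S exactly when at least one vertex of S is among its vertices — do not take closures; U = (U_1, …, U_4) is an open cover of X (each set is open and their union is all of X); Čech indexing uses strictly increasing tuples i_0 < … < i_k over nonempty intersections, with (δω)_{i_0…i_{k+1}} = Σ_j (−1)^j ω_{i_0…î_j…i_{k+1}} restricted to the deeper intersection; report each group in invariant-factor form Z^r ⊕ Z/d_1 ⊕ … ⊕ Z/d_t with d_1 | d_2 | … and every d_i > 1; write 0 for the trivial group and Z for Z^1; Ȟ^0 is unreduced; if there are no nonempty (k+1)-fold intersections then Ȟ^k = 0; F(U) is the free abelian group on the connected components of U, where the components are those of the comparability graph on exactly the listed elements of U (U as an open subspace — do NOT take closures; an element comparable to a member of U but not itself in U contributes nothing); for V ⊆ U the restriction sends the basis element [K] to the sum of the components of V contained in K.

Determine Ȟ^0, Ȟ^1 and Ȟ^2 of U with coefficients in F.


Ȟ^0 = Z,  Ȟ^1 = Z^3,  Ȟ^2 = 0

nerve of the cover:
  U1={{c},{a,c},{c,e},{c,f},{c,g},{a,c,e},{c,f,g}} U2={{a},{d},{e},{a,c},{a,e},{a,f},{b,e},{c,e},{d,f},{d,g},{e,g},{a,c,e},{d,f,g}} U3={{c},{f},{a,c},{a,f},{b,f},{c,e},{c,f},{c,g},{d,f},{f,g},{a,c,e},{c,f,g},{d,f,g}} U4={{b},{d},{f},{g},{a,f},{b,e},{b,f},{c,f},{c,g},{d,f},{d,g},{e,g},{f,g},{c,f,g},{d,f,g}}
  U12={{a,c},{c,e},{a,c,e}} U13={{c},{a,c},{c,e},{c,f},{c,g},{a,c,e},{c,f,g}} U14={{c,f},{c,g},{c,f,g}} U23={{a,c},{a,f},{c,e},{d,f},{a,c,e},{d,f,g}} U24={{d},{a,f},{b,e},{d,f},{d,g},{e,g},{d,f,g}} U34={{f},{a,f},{b,f},{c,f},{c,g},{d,f},{f,g},{c,f,g},{d,f,g}}
  U123={{a,c},{c,e},{a,c,e}} U134={{c,f},{c,g},{c,f,g}} U234={{a,f},{d,f},{d,f,g}}
components per intersection:
  U1: {{c},{a,c},{c,e},{c,f},{c,g},{a,c,e},{c,f,g}}
  U2: {{a},{e},{a,c},{a,e},{a,f},{b,e},{c,e},{e,g},{a,c,e}} {{d},{d,f},{d,g},{d,f,g}}
  U3: {{c},{f},{a,c},{a,f},{b,f},{c,e},{c,f},{c,g},{d,f},{f,g},{a,c,e},{c,f,g},{d,f,g}}
  U4: {{b},{d},{f},{g},{a,f},{b,e},{b,f},{c,f},{c,g},{d,f},{d,g},{e,g},{f,g},{c,f,g},{d,f,g}}
  U12: {{a,c},{c,e},{a,c,e}}
  U13: {{c},{a,c},{c,e},{c,f},{c,g},{a,c,e},{c,f,g}}
  U14: {{c,f},{c,g},{c,f,g}}
  U23: {{a,c},{c,e},{a,c,e}} {{a,f}} {{d,f},{d,f,g}}
  U24: {{d},{d,f},{d,g},{d,f,g}} {{a,f}} {{b,e}} {{e,g}}
  U34: {{f},{a,f},{b,f},{c,f},{c,g},{d,f},{f,g},{c,f,g},{d,f,g}}
  U123: {{a,c},{c,e},{a,c,e}}
  U134: {{c,f},{c,g},{c,f,g}}
  U234: {{a,f}} {{d,f},{d,f,g}}
C dims 5,11,4; δ0: rk 4, SNF 1^4; δ1: rk 4, SNF 1^4
Ȟ^0 = (5 − 4) − 0 = 1, so Ȟ^0 ≅ Z
Ȟ^1 = (11 − 4) − 4 = 3, so Ȟ^1 ≅ Z^3
Ȟ^2 = (4 − 0) − 4 = 0, so Ȟ^2 ≅ 0


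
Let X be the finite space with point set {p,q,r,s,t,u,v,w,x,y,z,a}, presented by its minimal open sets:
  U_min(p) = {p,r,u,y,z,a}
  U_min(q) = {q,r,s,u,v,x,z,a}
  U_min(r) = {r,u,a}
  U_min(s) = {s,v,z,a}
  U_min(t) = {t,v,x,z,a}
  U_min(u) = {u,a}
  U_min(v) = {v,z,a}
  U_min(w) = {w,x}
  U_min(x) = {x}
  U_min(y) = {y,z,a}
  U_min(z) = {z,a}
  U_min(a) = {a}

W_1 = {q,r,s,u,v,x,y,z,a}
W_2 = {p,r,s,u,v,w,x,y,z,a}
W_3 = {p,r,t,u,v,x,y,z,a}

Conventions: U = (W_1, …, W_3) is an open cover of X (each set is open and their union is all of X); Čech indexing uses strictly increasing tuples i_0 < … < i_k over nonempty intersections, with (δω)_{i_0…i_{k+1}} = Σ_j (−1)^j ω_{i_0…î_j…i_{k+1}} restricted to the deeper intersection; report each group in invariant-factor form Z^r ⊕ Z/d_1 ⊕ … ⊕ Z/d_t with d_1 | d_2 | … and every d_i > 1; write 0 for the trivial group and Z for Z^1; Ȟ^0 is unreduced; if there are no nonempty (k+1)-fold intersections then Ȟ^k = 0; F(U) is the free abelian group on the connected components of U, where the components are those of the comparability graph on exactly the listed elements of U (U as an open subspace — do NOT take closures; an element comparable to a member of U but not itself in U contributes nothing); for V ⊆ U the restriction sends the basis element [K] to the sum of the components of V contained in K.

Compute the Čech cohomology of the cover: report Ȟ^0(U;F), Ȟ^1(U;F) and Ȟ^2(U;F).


Ȟ^0(U;F) ≅ Z,  Ȟ^1(U;F) ≅ Z,  Ȟ^2(U;F) ≅ 0

nonempty intersections:
  W12={r,s,u,v,x,y,z,a} W13={r,u,v,x,y,z,a} W23={p,r,u,v,x,y,z,a}
  W123={r,u,v,x,y,z,a}
components per intersection:
  W1: {q,r,s,u,v,x,y,z,a}
  W2: {p,r,s,u,v,y,z,a} {w,x}
  W3: {p,r,t,u,v,x,y,z,a}
  W12: {r,s,u,v,y,z,a} {x}
  W13: {r,u,v,y,z,a} {x}
  W23: {p,r,u,v,y,z,a} {x}
  W123: {r,u,v,y,z,a} {x}
C dims 4,6,2; δ0: rk 3, SNF 1^3; δ1: rk 2, SNF 1^2
Ȟ^0: (4−3)−0=1 ⇒ Z
Ȟ^1: (6−2)−3=1 ⇒ Z
Ȟ^2: (2−0)−2=0 ⇒ 0


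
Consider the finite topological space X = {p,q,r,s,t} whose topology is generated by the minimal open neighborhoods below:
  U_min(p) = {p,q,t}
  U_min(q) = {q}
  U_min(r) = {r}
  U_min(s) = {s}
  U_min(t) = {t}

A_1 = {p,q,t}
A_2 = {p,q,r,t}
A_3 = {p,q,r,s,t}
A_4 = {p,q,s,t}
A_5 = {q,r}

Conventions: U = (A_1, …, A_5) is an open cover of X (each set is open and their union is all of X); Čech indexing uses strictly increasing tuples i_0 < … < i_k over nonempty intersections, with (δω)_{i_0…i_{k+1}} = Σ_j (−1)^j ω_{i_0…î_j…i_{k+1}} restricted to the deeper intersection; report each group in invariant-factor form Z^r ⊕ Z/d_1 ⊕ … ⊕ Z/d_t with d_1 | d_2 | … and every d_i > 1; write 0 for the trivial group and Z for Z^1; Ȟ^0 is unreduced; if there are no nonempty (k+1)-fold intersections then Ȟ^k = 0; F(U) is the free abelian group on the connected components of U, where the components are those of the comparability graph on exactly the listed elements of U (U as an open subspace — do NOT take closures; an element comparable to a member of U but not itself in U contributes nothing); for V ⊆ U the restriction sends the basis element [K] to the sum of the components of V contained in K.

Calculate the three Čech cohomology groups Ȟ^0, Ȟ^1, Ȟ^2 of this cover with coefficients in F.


Ȟ^0(U;F) ≅ Z^3; Ȟ^1(U;F) ≅ 0; Ȟ^2(U;F) ≅ 0

nonempty overlaps:
  A12={p,q,t} A13={p,q,t} A14={p,q,t} A15={q} A23={p,q,r,t} A24={p,q,t} A25={q,r} A34={p,q,s,t} A35={q,r} A45={q}
  A123={p,q,t} A124={p,q,t} A125={q} A134={p,q,t} A135={q} A145={q} A234={p,q,t} A235={q,r} A245={q} A345={q}
  A1234={p,q,t} A1235={q} A1245={q} A1345={q} A2345={q}
  A12345={q}
components per intersection:
  A1: {p,q,t}
  A2: {p,q,t} {r}
  A3: {p,q,t} {r} {s}
  A4: {p,q,t} {s}
  A5: {q} {r}
  A12: {p,q,t}
  A13: {p,q,t}
  A14: {p,q,t}
  A15: {q}
  A23: {p,q,t} {r}
  A24: {p,q,t}
  A25: {q} {r}
  A34: {p,q,t} {s}
  A35: {q} {r}
  A45: {q}
  A123: {p,q,t}
  A124: {p,q,t}
  A125: {q}
  A134: {p,q,t}
  A135: {q}
  A145: {q}
  A234: {p,q,t}
  A235: {q} {r}
  A245: {q}
  A345: {q}
  A1234: {p,q,t}
  A1235: {q}
  A1245: {q}
  A1345: {q}
  A2345: {q}
  A12345: {q}
C dims 10,14,11,5; δ0: rk 7, SNF 1^7; δ1: rk 7, SNF 1^7; δ2: rk 4, SNF 1^4
degree 0: 10−7−0 = 3 → Ȟ^0 ≅ Z^3
degree 1: 14−7−7 = 0 → Ȟ^1 ≅ 0
degree 2: 11−4−7 = 0 → Ȟ^2 ≅ 0


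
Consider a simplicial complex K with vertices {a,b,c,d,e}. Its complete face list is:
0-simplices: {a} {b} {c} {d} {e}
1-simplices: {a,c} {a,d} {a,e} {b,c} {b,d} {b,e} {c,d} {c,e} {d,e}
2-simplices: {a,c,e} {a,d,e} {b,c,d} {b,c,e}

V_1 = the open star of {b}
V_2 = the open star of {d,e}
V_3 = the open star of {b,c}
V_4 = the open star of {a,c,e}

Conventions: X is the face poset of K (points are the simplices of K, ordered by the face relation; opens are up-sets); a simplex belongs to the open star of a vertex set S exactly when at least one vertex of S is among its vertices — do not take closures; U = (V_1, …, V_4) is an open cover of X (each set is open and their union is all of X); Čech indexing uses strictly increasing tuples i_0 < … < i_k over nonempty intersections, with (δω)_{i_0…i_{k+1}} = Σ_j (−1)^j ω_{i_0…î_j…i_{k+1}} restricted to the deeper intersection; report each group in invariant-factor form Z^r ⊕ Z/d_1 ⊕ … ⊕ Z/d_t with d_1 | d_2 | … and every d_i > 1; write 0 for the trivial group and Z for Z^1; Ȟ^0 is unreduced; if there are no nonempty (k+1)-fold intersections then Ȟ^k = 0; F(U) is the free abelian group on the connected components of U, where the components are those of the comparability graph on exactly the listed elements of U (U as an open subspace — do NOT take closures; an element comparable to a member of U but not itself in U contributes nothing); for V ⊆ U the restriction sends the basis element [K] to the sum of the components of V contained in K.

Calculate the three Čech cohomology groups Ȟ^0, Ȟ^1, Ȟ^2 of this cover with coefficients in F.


nerve of the cover:
  V1={{b},{b,c},{b,d},{b,e},{b,c,d},{b,c,e}} V2={{d},{e},{a,d},{a,e},{b,d},{b,e},{c,d},{c,e},{d,e},{a,c,e},{a,d,e},{b,c,d},{b,c,e}} V3={{b},{c},{a,c},{b,c},{b,d},{b,e},{c,d},{c,e},{a,c,e},{b,c,d},{b,c,e}} V4={{a},{c},{e},{a,c},{a,d},{a,e},{b,c},{b,e},{c,d},{c,e},{d,e},{a,c,e},{a,d,e},{b,c,d},{b,c,e}}
  V12={{b,d},{b,e},{b,c,d},{b,c,e}} V13={{b},{b,c},{b,d},{b,e},{b,c,d},{b,c,e}} V14={{b,c},{b,e},{b,c,d},{b,c,e}} V23={{b,d},{b,e},{c,d},{c,e},{a,c,e},{b,c,d},{b,c,e}} V24={{e},{a,d},{a,e},{b,e},{c,d},{c,e},{d,e},{a,c,e},{a,d,e},{b,c,d},{b,c,e}} V34={{c},{a,c},{b,c},{b,e},{c,d},{c,e},{a,c,e},{b,c,d},{b,c,e}}
  V123={{b,d},{b,e},{b,c,d},{b,c,e}} V124={{b,e},{b,c,d},{b,c,e}} V134={{b,c},{b,e},{b,c,d},{b,c,e}} V234={{b,e},{c,d},{c,e},{a,c,e},{b,c,d},{b,c,e}}
  V1234={{b,e},{b,c,d},{b,c,e}}
components per intersection:
  V1: {{b},{b,c},{b,d},{b,e},{b,c,d},{b,c,e}}
  V2: {{d},{e},{a,d},{a,e},{b,d},{b,e},{c,d},{c,e},{d,e},{a,c,e},{a,d,e},{b,c,d},{b,c,e}}
  V3: {{b},{c},{a,c},{b,c},{b,d},{b,e},{c,d},{c,e},{a,c,e},{b,c,d},{b,c,e}}
  V4: {{a},{c},{e},{a,c},{a,d},{a,e},{b,c},{b,e},{c,d},{c,e},{d,e},{a,c,e},{a,d,e},{b,c,d},{b,c,e}}
  V12: {{b,d},{b,c,d}} {{b,e},{b,c,e}}
  V13: {{b},{b,c},{b,d},{b,e},{b,c,d},{b,c,e}}
  V14: {{b,c},{b,e},{b,c,d},{b,c,e}}
  V23: {{b,d},{c,d},{b,c,d}} {{b,e},{c,e},{a,c,e},{b,c,e}}
  V24: {{e},{a,d},{a,e},{b,e},{c,e},{d,e},{a,c,e},{a,d,e},{b,c,e}} {{c,d},{b,c,d}}
  V34: {{c},{a,c},{b,c},{b,e},{c,d},{c,e},{a,c,e},{b,c,d},{b,c,e}}
  V123: {{b,d},{b,c,d}} {{b,e},{b,c,e}}
  V124: {{b,e},{b,c,e}} {{b,c,d}}
  V134: {{b,c},{b,e},{b,c,d},{b,c,e}}
  V234: {{b,e},{c,e},{a,c,e},{b,c,e}} {{c,d},{b,c,d}}
  V1234: {{b,e},{b,c,e}} {{b,c,d}}
C dims 4,9,7,2; δ0: rk 3, SNF 1^3; δ1: rk 5, SNF 1^5; δ2: rk 2, SNF 1^2
Ȟ^0 = (4 − 3) − 0 = 1, so Ȟ^0 ≅ Z
Ȟ^1 = (9 − 5) − 3 = 1, so Ȟ^1 ≅ Z
Ȟ^2 = (7 − 2) − 5 = 0, so Ȟ^2 ≅ 0

Ȟ^0 ≅ Z,  Ȟ^1 ≅ Z,  Ȟ^2 ≅ 0


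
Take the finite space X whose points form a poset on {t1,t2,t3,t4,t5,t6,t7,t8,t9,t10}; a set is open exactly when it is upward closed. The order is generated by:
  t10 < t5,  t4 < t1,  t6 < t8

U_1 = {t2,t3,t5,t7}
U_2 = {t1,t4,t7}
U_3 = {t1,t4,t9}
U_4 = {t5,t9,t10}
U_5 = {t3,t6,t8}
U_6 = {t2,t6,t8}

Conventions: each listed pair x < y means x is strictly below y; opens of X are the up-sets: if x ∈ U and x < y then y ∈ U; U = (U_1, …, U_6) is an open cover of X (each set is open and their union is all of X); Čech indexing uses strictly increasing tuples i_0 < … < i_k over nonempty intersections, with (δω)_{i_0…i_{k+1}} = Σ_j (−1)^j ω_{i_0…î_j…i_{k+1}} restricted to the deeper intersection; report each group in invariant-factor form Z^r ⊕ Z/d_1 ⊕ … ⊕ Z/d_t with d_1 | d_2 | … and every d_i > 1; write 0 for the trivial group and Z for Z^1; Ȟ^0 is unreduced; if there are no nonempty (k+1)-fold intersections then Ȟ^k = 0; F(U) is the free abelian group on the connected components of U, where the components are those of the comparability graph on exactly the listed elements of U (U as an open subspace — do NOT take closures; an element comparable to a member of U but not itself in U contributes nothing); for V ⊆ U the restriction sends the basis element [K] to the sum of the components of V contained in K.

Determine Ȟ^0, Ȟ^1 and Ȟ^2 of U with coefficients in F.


Ȟ^0 ≅ Z^7, Ȟ^1 ≅ 0 and Ȟ^2 ≅ 0

intersection data:
  U12={t7} U14={t5} U15={t3} U16={t2} U23={t1,t4} U34={t9} U56={t6,t8}
components per intersection:
  U1: {t2} {t3} {t5} {t7}
  U2: {t1,t4} {t7}
  U3: {t1,t4} {t9}
  U4: {t5,t10} {t9}
  U5: {t3} {t6,t8}
  U6: {t2} {t6,t8}
  U12: {t7}
  U14: {t5}
  U15: {t3}
  U16: {t2}
  U23: {t1,t4}
  U34: {t9}
  U56: {t6,t8}
C dims 14,7; δ0: rk 7, SNF 1^7
Ȟ^0 = (14 − 7) − 0 = 7, so Ȟ^0 ≅ Z^7
Ȟ^1 = (7 − 0) − 7 = 0, so Ȟ^1 ≅ 0
Ȟ^2 = (0 − 0) − 0 = 0, so Ȟ^2 ≅ 0


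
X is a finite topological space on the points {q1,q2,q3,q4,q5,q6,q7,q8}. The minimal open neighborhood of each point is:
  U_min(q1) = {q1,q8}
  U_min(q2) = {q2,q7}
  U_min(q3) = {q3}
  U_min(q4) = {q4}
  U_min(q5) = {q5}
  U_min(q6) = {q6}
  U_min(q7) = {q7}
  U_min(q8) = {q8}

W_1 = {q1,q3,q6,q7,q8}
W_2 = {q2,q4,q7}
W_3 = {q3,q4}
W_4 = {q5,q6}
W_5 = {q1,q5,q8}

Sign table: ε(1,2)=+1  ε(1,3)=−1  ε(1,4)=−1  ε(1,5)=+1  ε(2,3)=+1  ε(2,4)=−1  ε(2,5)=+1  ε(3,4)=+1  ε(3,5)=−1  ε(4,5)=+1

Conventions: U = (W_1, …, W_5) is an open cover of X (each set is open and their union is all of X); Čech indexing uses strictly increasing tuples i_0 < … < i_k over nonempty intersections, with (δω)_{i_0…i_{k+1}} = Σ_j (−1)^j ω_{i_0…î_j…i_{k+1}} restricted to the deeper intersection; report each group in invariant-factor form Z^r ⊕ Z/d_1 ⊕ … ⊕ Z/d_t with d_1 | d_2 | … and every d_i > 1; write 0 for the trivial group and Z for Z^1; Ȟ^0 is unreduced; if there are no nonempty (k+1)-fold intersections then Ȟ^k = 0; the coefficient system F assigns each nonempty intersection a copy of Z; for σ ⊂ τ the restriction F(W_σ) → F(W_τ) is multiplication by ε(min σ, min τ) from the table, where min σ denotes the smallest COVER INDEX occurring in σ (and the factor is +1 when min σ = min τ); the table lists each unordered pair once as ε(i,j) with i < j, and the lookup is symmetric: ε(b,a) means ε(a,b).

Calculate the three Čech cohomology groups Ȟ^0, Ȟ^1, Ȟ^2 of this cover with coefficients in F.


nerve of the cover:
  W12={q7} W13={q3} W14={q6} W15={q1,q8} W23={q4} W45={q5}
C dims 5,6; δ0: rk 5, SNF 1^4·2
Ȟ^0 = (5 − 5) − 0 = 0, so Ȟ^0 ≅ 0
Ȟ^1 = (6 − 0) − 5 = 1 plus torsion [2], so Ȟ^1 ≅ Z ⊕ Z/2
Ȟ^2 = (0 − 0) − 0 = 0, so Ȟ^2 ≅ 0

Ȟ^0 = 0; Ȟ^1 = Z ⊕ Z/2; Ȟ^2 = 0


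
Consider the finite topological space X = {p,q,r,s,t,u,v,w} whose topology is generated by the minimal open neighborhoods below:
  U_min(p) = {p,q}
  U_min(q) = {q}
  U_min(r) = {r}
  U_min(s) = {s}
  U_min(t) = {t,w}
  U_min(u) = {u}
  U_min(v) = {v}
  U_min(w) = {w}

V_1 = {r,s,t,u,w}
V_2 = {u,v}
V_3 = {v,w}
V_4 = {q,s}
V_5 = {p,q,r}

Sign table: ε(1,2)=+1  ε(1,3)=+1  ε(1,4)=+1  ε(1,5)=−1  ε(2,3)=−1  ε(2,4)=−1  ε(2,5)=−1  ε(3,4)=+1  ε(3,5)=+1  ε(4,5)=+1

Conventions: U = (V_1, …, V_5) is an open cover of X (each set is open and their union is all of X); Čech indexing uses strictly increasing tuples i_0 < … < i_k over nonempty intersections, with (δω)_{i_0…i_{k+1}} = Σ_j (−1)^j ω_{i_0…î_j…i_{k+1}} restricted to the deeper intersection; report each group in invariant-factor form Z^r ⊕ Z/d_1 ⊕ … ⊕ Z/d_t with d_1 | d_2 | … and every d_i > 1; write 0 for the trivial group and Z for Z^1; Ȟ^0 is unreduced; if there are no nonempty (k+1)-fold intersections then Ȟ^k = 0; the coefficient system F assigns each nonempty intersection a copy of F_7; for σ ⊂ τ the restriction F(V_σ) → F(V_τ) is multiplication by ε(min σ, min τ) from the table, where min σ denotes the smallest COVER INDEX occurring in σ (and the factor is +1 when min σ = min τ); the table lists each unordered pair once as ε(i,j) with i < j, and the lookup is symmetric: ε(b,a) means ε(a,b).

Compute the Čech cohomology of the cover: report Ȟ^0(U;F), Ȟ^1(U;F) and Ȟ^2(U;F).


Ȟ^0(U;F) ≅ 0; Ȟ^1(U;F) ≅ Z/7; Ȟ^2(U;F) ≅ 0

cover nerve:
  V12={u} V13={w} V14={s} V15={r} V23={v} V45={q}
C dims 5,6; δ0: rk_F7 5
Ȟ^0: (5−5)−0=0 ⇒ 0
Ȟ^1: (6−0)−5=1 ⇒ Z/7
Ȟ^2: (0−0)−0=0 ⇒ 0


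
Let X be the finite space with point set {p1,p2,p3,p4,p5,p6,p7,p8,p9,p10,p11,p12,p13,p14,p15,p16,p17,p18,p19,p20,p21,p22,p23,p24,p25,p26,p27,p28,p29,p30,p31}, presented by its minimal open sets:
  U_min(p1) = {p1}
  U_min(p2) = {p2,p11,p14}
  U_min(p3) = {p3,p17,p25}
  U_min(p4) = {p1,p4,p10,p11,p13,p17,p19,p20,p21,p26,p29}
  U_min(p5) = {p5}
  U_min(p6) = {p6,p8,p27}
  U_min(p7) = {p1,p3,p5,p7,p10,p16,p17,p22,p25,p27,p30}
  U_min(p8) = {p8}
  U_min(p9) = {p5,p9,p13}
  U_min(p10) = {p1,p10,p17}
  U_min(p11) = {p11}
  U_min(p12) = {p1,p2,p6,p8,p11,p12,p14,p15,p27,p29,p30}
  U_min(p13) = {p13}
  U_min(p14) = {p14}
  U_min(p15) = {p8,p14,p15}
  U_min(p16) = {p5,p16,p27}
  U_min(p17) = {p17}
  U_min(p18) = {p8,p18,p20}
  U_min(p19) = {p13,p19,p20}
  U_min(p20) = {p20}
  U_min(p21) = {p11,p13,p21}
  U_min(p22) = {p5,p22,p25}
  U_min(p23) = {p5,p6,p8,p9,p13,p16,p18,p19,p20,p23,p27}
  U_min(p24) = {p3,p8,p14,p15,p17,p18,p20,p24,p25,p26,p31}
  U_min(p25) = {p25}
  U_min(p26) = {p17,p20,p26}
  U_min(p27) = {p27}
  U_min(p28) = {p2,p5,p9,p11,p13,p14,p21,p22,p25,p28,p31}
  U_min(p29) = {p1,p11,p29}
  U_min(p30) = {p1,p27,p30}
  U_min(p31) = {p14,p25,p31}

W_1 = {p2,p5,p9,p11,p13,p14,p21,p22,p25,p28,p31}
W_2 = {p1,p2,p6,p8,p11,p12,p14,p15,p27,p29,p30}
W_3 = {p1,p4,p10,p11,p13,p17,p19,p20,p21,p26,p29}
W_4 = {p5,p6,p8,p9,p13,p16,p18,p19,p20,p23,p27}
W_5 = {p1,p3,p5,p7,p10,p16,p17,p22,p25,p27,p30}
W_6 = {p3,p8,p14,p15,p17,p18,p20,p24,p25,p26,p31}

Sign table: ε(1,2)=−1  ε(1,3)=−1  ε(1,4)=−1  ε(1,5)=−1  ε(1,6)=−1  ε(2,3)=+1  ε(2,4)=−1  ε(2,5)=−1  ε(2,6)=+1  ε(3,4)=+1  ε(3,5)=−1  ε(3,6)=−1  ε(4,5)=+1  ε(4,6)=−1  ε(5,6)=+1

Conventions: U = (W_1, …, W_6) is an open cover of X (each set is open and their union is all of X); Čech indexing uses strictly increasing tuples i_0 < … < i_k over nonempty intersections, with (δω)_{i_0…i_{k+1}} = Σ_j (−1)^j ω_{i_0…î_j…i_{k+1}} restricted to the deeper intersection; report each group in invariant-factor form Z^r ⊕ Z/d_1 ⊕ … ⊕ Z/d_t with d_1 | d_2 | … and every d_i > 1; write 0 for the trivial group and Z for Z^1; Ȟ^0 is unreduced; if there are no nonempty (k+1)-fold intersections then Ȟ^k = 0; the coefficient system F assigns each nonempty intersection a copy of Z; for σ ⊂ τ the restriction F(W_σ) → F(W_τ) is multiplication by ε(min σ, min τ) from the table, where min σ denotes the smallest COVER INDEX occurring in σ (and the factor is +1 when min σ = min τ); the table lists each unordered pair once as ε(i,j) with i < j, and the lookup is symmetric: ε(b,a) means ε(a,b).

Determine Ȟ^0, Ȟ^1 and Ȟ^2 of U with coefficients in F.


Ȟ^0 = 0; Ȟ^1 = Z/2; Ȟ^2 = Z

nerve of the cover:
  W12={p2,p11,p14} W13={p11,p13,p21} W14={p5,p9,p13} W15={p5,p22,p25} W16={p14,p25,p31} W23={p1,p11,p29} W24={p6,p8,p27} W25={p1,p27,p30} W26={p8,p14,p15} W34={p13,p19,p20} W35={p1,p10,p17} W36={p17,p20,p26} W45={p5,p16,p27} W46={p8,p18,p20} W56={p3,p17,p25}
  W123={p11} W126={p14} W134={p13} W145={p5} W156={p25} W235={p1} W245={p27} W246={p8} W346={p20} W356={p17}
C dims 6,15,10; δ0: rk 6, SNF 1^5·2; δ1: rk 9, SNF 1^9
Ȟ^0 = (6 − 6) − 0 = 0, so Ȟ^0 ≅ 0
Ȟ^1 = (15 − 9) − 6 = 0 plus torsion [2], so Ȟ^1 ≅ Z/2
Ȟ^2 = (10 − 0) − 9 = 1, so Ȟ^2 ≅ Z
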